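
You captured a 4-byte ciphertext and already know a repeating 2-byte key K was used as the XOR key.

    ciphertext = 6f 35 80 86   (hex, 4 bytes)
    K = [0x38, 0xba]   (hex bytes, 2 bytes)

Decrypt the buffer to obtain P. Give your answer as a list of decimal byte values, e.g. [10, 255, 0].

The 2-byte key repeats, so the effective keystream is 38 ba 38 ba.
byte 0: 111 xor  56 =  87
byte 1:  53 xor 186 = 143
byte 2: 128 xor  56 = 184
byte 3: 134 xor 186 =  60

[87, 143, 184, 60]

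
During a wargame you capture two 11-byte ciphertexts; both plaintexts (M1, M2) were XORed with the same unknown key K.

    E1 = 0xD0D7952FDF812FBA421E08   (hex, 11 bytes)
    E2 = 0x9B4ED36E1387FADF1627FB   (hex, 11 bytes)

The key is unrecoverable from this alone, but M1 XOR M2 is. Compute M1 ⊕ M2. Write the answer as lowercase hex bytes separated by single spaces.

4b 99 46 41 cc 06 d5 65 54 39 f3

E1 ⊕ E2 = (M1 ⊕ K) ⊕ (M2 ⊕ K) = M1 ⊕ M2 — the shared key cancels under XOR.
d0 ^ 9b = 4b
d7 ^ 4e = 99
95 ^ d3 = 46
2f ^ 6e = 41
df ^ 13 = cc
81 ^ 87 = 06
2f ^ fa = d5
ba ^ df = 65
42 ^ 16 = 54
1e ^ 27 = 39
08 ^ fb = f3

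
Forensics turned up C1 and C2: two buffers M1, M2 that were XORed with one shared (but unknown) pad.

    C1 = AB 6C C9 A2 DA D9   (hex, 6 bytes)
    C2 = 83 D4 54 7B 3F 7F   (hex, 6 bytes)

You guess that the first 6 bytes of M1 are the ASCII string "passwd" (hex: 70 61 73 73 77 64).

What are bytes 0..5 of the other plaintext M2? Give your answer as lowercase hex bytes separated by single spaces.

58 d9 ee aa 92 c2

First, C1 ⊕ C2 = (M1 ⊕ K) ⊕ (M2 ⊕ K) = M1 ⊕ M2, so the key drops out. Then M2 = (M1 ⊕ M2) ⊕ M1 over the first 6 bytes.
byte 0: (ab ⊕ 83) ⊕ 70 = 28 ⊕ 70 = 58
byte 1: (6c ⊕ d4) ⊕ 61 = b8 ⊕ 61 = d9
byte 2: (c9 ⊕ 54) ⊕ 73 = 9d ⊕ 73 = ee
byte 3: (a2 ⊕ 7b) ⊕ 73 = d9 ⊕ 73 = aa
byte 4: (da ⊕ 3f) ⊕ 77 = e5 ⊕ 77 = 92
byte 5: (d9 ⊕ 7f) ⊕ 64 = a6 ⊕ 64 = c2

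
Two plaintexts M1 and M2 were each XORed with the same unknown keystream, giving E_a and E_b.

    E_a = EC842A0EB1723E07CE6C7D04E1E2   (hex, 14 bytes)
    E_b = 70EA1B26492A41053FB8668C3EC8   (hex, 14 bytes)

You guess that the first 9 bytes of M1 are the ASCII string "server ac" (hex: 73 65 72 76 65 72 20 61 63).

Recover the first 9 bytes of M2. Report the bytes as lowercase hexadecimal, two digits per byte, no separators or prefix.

First, E_a ⊕ E_b = (M1 ⊕ K) ⊕ (M2 ⊕ K) = M1 ⊕ M2, so the key drops out. Then M2 = (M1 ⊕ M2) ⊕ M1 over the first 9 bytes.
byte 0: (ec XOR 70) XOR 73 = 9c XOR 73 = ef
byte 1: (84 XOR ea) XOR 65 = 6e XOR 65 = 0b
byte 2: (2a XOR 1b) XOR 72 = 31 XOR 72 = 43
byte 3: (0e XOR 26) XOR 76 = 28 XOR 76 = 5e
byte 4: (b1 XOR 49) XOR 65 = f8 XOR 65 = 9d
byte 5: (72 XOR 2a) XOR 72 = 58 XOR 72 = 2a
byte 6: (3e XOR 41) XOR 20 = 7f XOR 20 = 5f
byte 7: (07 XOR 05) XOR 61 = 02 XOR 61 = 63
byte 8: (ce XOR 3f) XOR 63 = f1 XOR 63 = 92

ef0b435e9d2a5f6392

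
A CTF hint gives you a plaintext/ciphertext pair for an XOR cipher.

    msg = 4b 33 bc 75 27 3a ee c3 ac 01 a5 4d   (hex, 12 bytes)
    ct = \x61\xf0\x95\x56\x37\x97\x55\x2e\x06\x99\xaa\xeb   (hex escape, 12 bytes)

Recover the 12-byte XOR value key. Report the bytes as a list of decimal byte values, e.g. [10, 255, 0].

Since ct = msg ⊕ key, XORing both sides with msg gives key = msg ⊕ ct.
byte 0: 4b XOR 61 = 2a
byte 1: 33 XOR f0 = c3
byte 2: bc XOR 95 = 29
byte 3: 75 XOR 56 = 23
byte 4: 27 XOR 37 = 10
byte 5: 3a XOR 97 = ad
byte 6: ee XOR 55 = bb
byte 7: c3 XOR 2e = ed
byte 8: ac XOR 06 = aa
byte 9: 01 XOR 99 = 98
byte 10: a5 XOR aa = 0f
byte 11: 4d XOR eb = a6

[42, 195, 41, 35, 16, 173, 187, 237, 170, 152, 15, 166]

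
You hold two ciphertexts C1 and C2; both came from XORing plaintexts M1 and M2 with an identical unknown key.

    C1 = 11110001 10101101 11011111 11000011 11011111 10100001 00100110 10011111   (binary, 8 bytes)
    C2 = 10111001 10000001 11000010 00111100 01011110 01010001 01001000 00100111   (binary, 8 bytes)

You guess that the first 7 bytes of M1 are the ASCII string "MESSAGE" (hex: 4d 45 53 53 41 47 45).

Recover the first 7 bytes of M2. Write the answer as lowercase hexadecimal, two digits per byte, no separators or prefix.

First, C1 ⊕ C2 = (M1 ⊕ K) ⊕ (M2 ⊕ K) = M1 ⊕ M2, so the key drops out. Then M2 = (M1 ⊕ M2) ⊕ M1 over the first 7 bytes.
byte 0: (f1 xor b9) xor 4d = 48 xor 4d = 05
byte 1: (ad xor 81) xor 45 = 2c xor 45 = 69
byte 2: (df xor c2) xor 53 = 1d xor 53 = 4e
byte 3: (c3 xor 3c) xor 53 = ff xor 53 = ac
byte 4: (df xor 5e) xor 41 = 81 xor 41 = c0
byte 5: (a1 xor 51) xor 47 = f0 xor 47 = b7
byte 6: (26 xor 48) xor 45 = 6e xor 45 = 2b

05694eacc0b72b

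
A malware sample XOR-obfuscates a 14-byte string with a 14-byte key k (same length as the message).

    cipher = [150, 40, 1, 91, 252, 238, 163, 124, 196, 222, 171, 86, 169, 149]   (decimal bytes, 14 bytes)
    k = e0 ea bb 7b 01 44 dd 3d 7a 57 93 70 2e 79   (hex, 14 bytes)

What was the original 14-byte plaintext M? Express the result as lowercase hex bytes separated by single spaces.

76 c2 ba 20 fd aa 7e 41 be 89 38 26 87 ec

96 XOR e0 = 76
28 XOR ea = c2
01 XOR bb = ba
5b XOR 7b = 20
fc XOR 01 = fd
ee XOR 44 = aa
a3 XOR dd = 7e
7c XOR 3d = 41
c4 XOR 7a = be
de XOR 57 = 89
ab XOR 93 = 38
56 XOR 70 = 26
a9 XOR 2e = 87
95 XOR 79 = ec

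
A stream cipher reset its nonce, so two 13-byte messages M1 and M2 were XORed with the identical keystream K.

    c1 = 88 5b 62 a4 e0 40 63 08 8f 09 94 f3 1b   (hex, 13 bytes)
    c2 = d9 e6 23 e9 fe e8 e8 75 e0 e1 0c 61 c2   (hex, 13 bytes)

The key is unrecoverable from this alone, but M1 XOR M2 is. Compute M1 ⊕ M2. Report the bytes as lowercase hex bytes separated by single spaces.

c1 ⊕ c2 = (M1 ⊕ K) ⊕ (M2 ⊕ K) = M1 ⊕ M2 — the shared key cancels under XOR.
byte 0: 136 ^ 217 =  81
byte 1:  91 ^ 230 = 189
byte 2:  98 ^  35 =  65
byte 3: 164 ^ 233 =  77
byte 4: 224 ^ 254 =  30
byte 5:  64 ^ 232 = 168
byte 6:  99 ^ 232 = 139
byte 7:   8 ^ 117 = 125
byte 8: 143 ^ 224 = 111
byte 9:   9 ^ 225 = 232
byte 10: 148 ^  12 = 152
byte 11: 243 ^  97 = 146
byte 12:  27 ^ 194 = 217

51 bd 41 4d 1e a8 8b 7d 6f e8 98 92 d9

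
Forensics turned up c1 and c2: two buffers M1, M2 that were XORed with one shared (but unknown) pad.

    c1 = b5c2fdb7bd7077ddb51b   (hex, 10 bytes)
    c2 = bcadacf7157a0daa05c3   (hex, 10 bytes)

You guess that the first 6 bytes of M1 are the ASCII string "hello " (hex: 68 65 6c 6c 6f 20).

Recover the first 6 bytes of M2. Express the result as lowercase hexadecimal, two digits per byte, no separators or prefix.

610a3d2cc72a

First, c1 ⊕ c2 = (M1 ⊕ K) ⊕ (M2 ⊕ K) = M1 ⊕ M2, so the key drops out. Then M2 = (M1 ⊕ M2) ⊕ M1 over the first 6 bytes.
byte 0: (b5 ⊕ bc) ⊕ 68 = 09 ⊕ 68 = 61
byte 1: (c2 ⊕ ad) ⊕ 65 = 6f ⊕ 65 = 0a
byte 2: (fd ⊕ ac) ⊕ 6c = 51 ⊕ 6c = 3d
byte 3: (b7 ⊕ f7) ⊕ 6c = 40 ⊕ 6c = 2c
byte 4: (bd ⊕ 15) ⊕ 6f = a8 ⊕ 6f = c7
byte 5: (70 ⊕ 7a) ⊕ 20 = 0a ⊕ 20 = 2a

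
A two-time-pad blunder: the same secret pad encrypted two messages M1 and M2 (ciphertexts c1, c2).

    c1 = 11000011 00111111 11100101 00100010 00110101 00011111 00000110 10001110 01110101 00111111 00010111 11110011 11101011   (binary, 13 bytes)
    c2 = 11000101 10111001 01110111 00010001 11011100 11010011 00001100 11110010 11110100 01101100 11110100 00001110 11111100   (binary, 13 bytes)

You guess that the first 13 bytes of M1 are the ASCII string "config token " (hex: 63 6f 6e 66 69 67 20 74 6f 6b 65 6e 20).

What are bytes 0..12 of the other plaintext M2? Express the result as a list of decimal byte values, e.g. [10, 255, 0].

[101, 233, 252, 85, 128, 171, 42, 8, 238, 56, 134, 147, 55]

First, c1 ⊕ c2 = (M1 ⊕ K) ⊕ (M2 ⊕ K) = M1 ⊕ M2, so the key drops out. Then M2 = (M1 ⊕ M2) ⊕ M1 over the first 13 bytes.
byte 0: (c3 XOR c5) XOR 63 = 06 XOR 63 = 65
byte 1: (3f XOR b9) XOR 6f = 86 XOR 6f = e9
byte 2: (e5 XOR 77) XOR 6e = 92 XOR 6e = fc
byte 3: (22 XOR 11) XOR 66 = 33 XOR 66 = 55
byte 4: (35 XOR dc) XOR 69 = e9 XOR 69 = 80
byte 5: (1f XOR d3) XOR 67 = cc XOR 67 = ab
byte 6: (06 XOR 0c) XOR 20 = 0a XOR 20 = 2a
byte 7: (8e XOR f2) XOR 74 = 7c XOR 74 = 08
byte 8: (75 XOR f4) XOR 6f = 81 XOR 6f = ee
byte 9: (3f XOR 6c) XOR 6b = 53 XOR 6b = 38
byte 10: (17 XOR f4) XOR 65 = e3 XOR 65 = 86
byte 11: (f3 XOR 0e) XOR 6e = fd XOR 6e = 93
byte 12: (eb XOR fc) XOR 20 = 17 XOR 20 = 37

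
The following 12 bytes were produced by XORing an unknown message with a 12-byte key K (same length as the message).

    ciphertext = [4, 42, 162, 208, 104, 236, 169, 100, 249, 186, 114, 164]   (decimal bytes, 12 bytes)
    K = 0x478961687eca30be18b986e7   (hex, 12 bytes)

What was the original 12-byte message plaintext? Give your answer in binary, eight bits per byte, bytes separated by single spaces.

01000011 10100011 11000011 10111000 00010110 00100110 10011001 11011010 11100001 00000011 11110100 01000011

byte 0: 04 XOR 47 = 43
byte 1: 2a XOR 89 = a3
byte 2: a2 XOR 61 = c3
byte 3: d0 XOR 68 = b8
byte 4: 68 XOR 7e = 16
byte 5: ec XOR ca = 26
byte 6: a9 XOR 30 = 99
byte 7: 64 XOR be = da
byte 8: f9 XOR 18 = e1
byte 9: ba XOR b9 = 03
byte 10: 72 XOR 86 = f4
byte 11: a4 XOR e7 = 43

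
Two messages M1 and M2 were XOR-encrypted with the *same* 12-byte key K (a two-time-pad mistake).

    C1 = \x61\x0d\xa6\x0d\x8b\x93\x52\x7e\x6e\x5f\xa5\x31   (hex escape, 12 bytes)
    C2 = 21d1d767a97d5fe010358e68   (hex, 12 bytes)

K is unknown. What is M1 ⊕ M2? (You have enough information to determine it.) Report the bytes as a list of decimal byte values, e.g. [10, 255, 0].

C1 ⊕ C2 = (M1 ⊕ K) ⊕ (M2 ⊕ K) = M1 ⊕ M2 — the shared key cancels under XOR.
61 XOR 21 = 40
0d XOR d1 = dc
a6 XOR d7 = 71
0d XOR 67 = 6a
8b XOR a9 = 22
93 XOR 7d = ee
52 XOR 5f = 0d
7e XOR e0 = 9e
6e XOR 10 = 7e
5f XOR 35 = 6a
a5 XOR 8e = 2b
31 XOR 68 = 59

[64, 220, 113, 106, 34, 238, 13, 158, 126, 106, 43, 89]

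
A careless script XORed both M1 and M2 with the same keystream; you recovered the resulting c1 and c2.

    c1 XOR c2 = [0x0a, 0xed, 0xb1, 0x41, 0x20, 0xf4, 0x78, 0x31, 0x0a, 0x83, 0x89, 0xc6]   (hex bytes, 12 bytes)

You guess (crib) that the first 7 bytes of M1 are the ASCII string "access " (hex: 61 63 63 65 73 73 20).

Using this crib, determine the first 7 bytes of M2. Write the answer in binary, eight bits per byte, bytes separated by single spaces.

Since c1 ⊕ c2 = M1 ⊕ M2, XORing with the guessed M1 bytes yields the corresponding M2 bytes: M2 = (c1 ⊕ c2) ⊕ M1.
byte 0: 0a xor 61 = 6b
byte 1: ed xor 63 = 8e
byte 2: b1 xor 63 = d2
byte 3: 41 xor 65 = 24
byte 4: 20 xor 73 = 53
byte 5: f4 xor 73 = 87
byte 6: 78 xor 20 = 58

01101011 10001110 11010010 00100100 01010011 10000111 01011000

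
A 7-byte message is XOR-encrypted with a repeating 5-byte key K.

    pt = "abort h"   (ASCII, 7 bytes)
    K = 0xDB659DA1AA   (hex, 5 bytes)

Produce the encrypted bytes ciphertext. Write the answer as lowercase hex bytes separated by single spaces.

ba 07 f2 d3 de fb 0d

The 5-byte key repeats, so the effective keystream is db 65 9d a1 aa db 65.
byte 0: 01100001 ⊕ 11011011 = 10111010
byte 1: 01100010 ⊕ 01100101 = 00000111
byte 2: 01101111 ⊕ 10011101 = 11110010
byte 3: 01110010 ⊕ 10100001 = 11010011
byte 4: 01110100 ⊕ 10101010 = 11011110
byte 5: 00100000 ⊕ 11011011 = 11111011
byte 6: 01101000 ⊕ 01100101 = 00001101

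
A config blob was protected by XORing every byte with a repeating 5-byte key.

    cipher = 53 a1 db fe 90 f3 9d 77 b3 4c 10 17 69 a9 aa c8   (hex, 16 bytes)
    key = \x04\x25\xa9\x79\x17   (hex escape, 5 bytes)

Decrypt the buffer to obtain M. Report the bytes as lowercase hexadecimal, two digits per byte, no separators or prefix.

5784728787f7b8deca5b1432c0d0bdcc

The 5-byte key repeats, so the effective keystream is 04 25 a9 79 17 04 25 a9 79 17 04 25 a9 79 17 04.
byte 0: 01010011 ^ 00000100 = 01010111
byte 1: 10100001 ^ 00100101 = 10000100
byte 2: 11011011 ^ 10101001 = 01110010
byte 3: 11111110 ^ 01111001 = 10000111
byte 4: 10010000 ^ 00010111 = 10000111
byte 5: 11110011 ^ 00000100 = 11110111
byte 6: 10011101 ^ 00100101 = 10111000
byte 7: 01110111 ^ 10101001 = 11011110
byte 8: 10110011 ^ 01111001 = 11001010
byte 9: 01001100 ^ 00010111 = 01011011
byte 10: 00010000 ^ 00000100 = 00010100
byte 11: 00010111 ^ 00100101 = 00110010
byte 12: 01101001 ^ 10101001 = 11000000
byte 13: 10101001 ^ 01111001 = 11010000
byte 14: 10101010 ^ 00010111 = 10111101
byte 15: 11001000 ^ 00000100 = 11001100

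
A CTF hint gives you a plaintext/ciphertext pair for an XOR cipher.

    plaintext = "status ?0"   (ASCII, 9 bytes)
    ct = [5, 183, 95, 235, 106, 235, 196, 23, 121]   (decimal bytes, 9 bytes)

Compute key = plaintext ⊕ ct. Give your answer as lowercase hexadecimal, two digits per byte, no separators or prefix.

76c33e9f1f98e42849

Since ct = plaintext ⊕ key, XORing both sides with plaintext gives key = plaintext ⊕ ct.
73 ^ 05 = 76
74 ^ b7 = c3
61 ^ 5f = 3e
74 ^ eb = 9f
75 ^ 6a = 1f
73 ^ eb = 98
20 ^ c4 = e4
3f ^ 17 = 28
30 ^ 79 = 49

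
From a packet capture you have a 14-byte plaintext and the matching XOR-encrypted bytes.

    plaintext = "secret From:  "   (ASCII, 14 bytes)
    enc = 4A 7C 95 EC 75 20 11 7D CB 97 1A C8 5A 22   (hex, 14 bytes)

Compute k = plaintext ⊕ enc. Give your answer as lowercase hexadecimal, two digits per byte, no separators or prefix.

Since enc = plaintext ⊕ k, XORing both sides with plaintext gives k = plaintext ⊕ enc.
01110011 ⊕ 01001010 = 00111001
01100101 ⊕ 01111100 = 00011001
01100011 ⊕ 10010101 = 11110110
01110010 ⊕ 11101100 = 10011110
01100101 ⊕ 01110101 = 00010000
01110100 ⊕ 00100000 = 01010100
00100000 ⊕ 00010001 = 00110001
01000110 ⊕ 01111101 = 00111011
01110010 ⊕ 11001011 = 10111001
01101111 ⊕ 10010111 = 11111000
01101101 ⊕ 00011010 = 01110111
00111010 ⊕ 11001000 = 11110010
00100000 ⊕ 01011010 = 01111010
00100000 ⊕ 00100010 = 00000010

3919f69e1054313bb9f877f27a02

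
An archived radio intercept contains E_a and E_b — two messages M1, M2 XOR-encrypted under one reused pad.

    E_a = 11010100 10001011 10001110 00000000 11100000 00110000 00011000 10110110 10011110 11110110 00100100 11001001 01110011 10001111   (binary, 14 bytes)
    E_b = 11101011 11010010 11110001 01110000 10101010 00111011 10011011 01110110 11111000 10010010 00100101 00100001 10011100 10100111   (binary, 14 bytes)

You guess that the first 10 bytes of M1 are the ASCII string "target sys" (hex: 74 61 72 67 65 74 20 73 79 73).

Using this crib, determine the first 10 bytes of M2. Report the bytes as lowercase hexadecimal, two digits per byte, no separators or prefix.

4b380d172f7fa3b31f17

First, E_a ⊕ E_b = (M1 ⊕ K) ⊕ (M2 ⊕ K) = M1 ⊕ M2, so the key drops out. Then M2 = (M1 ⊕ M2) ⊕ M1 over the first 10 bytes.
byte 0: (d4 ⊕ eb) ⊕ 74 = 3f ⊕ 74 = 4b
byte 1: (8b ⊕ d2) ⊕ 61 = 59 ⊕ 61 = 38
byte 2: (8e ⊕ f1) ⊕ 72 = 7f ⊕ 72 = 0d
byte 3: (00 ⊕ 70) ⊕ 67 = 70 ⊕ 67 = 17
byte 4: (e0 ⊕ aa) ⊕ 65 = 4a ⊕ 65 = 2f
byte 5: (30 ⊕ 3b) ⊕ 74 = 0b ⊕ 74 = 7f
byte 6: (18 ⊕ 9b) ⊕ 20 = 83 ⊕ 20 = a3
byte 7: (b6 ⊕ 76) ⊕ 73 = c0 ⊕ 73 = b3
byte 8: (9e ⊕ f8) ⊕ 79 = 66 ⊕ 79 = 1f
byte 9: (f6 ⊕ 92) ⊕ 73 = 64 ⊕ 73 = 17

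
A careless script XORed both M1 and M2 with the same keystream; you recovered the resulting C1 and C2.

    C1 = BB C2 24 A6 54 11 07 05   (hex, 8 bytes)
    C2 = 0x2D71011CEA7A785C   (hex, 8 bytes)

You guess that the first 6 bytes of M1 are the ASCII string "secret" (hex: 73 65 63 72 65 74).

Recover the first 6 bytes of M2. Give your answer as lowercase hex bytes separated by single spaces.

First, C1 ⊕ C2 = (M1 ⊕ K) ⊕ (M2 ⊕ K) = M1 ⊕ M2, so the key drops out. Then M2 = (M1 ⊕ M2) ⊕ M1 over the first 6 bytes.
byte 0: (bb XOR 2d) XOR 73 = 96 XOR 73 = e5
byte 1: (c2 XOR 71) XOR 65 = b3 XOR 65 = d6
byte 2: (24 XOR 01) XOR 63 = 25 XOR 63 = 46
byte 3: (a6 XOR 1c) XOR 72 = ba XOR 72 = c8
byte 4: (54 XOR ea) XOR 65 = be XOR 65 = db
byte 5: (11 XOR 7a) XOR 74 = 6b XOR 74 = 1f

e5 d6 46 c8 db 1f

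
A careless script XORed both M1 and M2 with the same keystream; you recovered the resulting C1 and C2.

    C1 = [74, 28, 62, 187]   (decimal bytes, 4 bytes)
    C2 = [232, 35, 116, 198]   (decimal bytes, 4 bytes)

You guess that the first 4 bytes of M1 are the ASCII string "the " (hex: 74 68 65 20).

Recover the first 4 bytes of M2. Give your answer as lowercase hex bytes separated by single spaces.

First, C1 ⊕ C2 = (M1 ⊕ K) ⊕ (M2 ⊕ K) = M1 ⊕ M2, so the key drops out. Then M2 = (M1 ⊕ M2) ⊕ M1 over the first 4 bytes.
byte 0: (4a XOR e8) XOR 74 = a2 XOR 74 = d6
byte 1: (1c XOR 23) XOR 68 = 3f XOR 68 = 57
byte 2: (3e XOR 74) XOR 65 = 4a XOR 65 = 2f
byte 3: (bb XOR c6) XOR 20 = 7d XOR 20 = 5d

d6 57 2f 5d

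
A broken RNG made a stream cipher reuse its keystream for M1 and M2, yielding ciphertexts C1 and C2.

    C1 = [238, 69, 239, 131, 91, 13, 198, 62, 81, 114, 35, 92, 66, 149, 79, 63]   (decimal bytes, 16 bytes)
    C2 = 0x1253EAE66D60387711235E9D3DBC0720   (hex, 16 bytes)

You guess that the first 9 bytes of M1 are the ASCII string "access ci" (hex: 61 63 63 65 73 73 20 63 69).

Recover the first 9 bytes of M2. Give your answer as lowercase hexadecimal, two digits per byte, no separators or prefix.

First, C1 ⊕ C2 = (M1 ⊕ K) ⊕ (M2 ⊕ K) = M1 ⊕ M2, so the key drops out. Then M2 = (M1 ⊕ M2) ⊕ M1 over the first 9 bytes.
byte 0: (ee ^ 12) ^ 61 = fc ^ 61 = 9d
byte 1: (45 ^ 53) ^ 63 = 16 ^ 63 = 75
byte 2: (ef ^ ea) ^ 63 = 05 ^ 63 = 66
byte 3: (83 ^ e6) ^ 65 = 65 ^ 65 = 00
byte 4: (5b ^ 6d) ^ 73 = 36 ^ 73 = 45
byte 5: (0d ^ 60) ^ 73 = 6d ^ 73 = 1e
byte 6: (c6 ^ 38) ^ 20 = fe ^ 20 = de
byte 7: (3e ^ 77) ^ 63 = 49 ^ 63 = 2a
byte 8: (51 ^ 11) ^ 69 = 40 ^ 69 = 29

9d756600451ede2a29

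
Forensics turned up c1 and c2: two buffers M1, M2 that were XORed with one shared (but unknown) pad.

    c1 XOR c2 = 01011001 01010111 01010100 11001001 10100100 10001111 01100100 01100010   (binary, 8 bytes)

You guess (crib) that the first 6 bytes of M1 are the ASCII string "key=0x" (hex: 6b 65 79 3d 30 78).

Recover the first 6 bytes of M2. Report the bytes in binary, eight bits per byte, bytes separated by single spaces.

Since c1 ⊕ c2 = M1 ⊕ M2, XORing with the guessed M1 bytes yields the corresponding M2 bytes: M2 = (c1 ⊕ c2) ⊕ M1.
byte 0: 59 xor 6b = 32
byte 1: 57 xor 65 = 32
byte 2: 54 xor 79 = 2d
byte 3: c9 xor 3d = f4
byte 4: a4 xor 30 = 94
byte 5: 8f xor 78 = f7

00110010 00110010 00101101 11110100 10010100 11110111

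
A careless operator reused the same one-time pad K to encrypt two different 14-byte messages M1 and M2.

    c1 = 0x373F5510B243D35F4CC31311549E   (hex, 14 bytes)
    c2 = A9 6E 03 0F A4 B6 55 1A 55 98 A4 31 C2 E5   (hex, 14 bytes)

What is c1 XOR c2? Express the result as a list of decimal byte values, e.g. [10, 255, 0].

c1 ⊕ c2 = (M1 ⊕ K) ⊕ (M2 ⊕ K) = M1 ⊕ M2 — the shared key cancels under XOR.
37 XOR a9 = 9e
3f XOR 6e = 51
55 XOR 03 = 56
10 XOR 0f = 1f
b2 XOR a4 = 16
43 XOR b6 = f5
d3 XOR 55 = 86
5f XOR 1a = 45
4c XOR 55 = 19
c3 XOR 98 = 5b
13 XOR a4 = b7
11 XOR 31 = 20
54 XOR c2 = 96
9e XOR e5 = 7b

[158, 81, 86, 31, 22, 245, 134, 69, 25, 91, 183, 32, 150, 123]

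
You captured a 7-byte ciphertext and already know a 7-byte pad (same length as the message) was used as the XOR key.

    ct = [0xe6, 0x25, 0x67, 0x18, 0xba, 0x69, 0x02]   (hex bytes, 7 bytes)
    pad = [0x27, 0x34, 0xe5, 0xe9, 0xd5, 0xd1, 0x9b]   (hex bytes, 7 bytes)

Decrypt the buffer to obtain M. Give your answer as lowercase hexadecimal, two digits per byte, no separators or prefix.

e6 XOR 27 = c1
25 XOR 34 = 11
67 XOR e5 = 82
18 XOR e9 = f1
ba XOR d5 = 6f
69 XOR d1 = b8
02 XOR 9b = 99

c11182f16fb899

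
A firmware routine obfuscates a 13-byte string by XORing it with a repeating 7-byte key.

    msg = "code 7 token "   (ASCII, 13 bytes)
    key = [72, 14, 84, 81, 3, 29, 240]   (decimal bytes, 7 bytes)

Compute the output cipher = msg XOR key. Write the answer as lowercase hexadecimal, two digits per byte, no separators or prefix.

The 7-byte key repeats, so the effective keystream is 48 0e 54 51 03 1d f0 48 0e 54 51 03 1d.
byte 0: 63 ⊕ 48 = 2b
byte 1: 6f ⊕ 0e = 61
byte 2: 64 ⊕ 54 = 30
byte 3: 65 ⊕ 51 = 34
byte 4: 20 ⊕ 03 = 23
byte 5: 37 ⊕ 1d = 2a
byte 6: 20 ⊕ f0 = d0
byte 7: 74 ⊕ 48 = 3c
byte 8: 6f ⊕ 0e = 61
byte 9: 6b ⊕ 54 = 3f
byte 10: 65 ⊕ 51 = 34
byte 11: 6e ⊕ 03 = 6d
byte 12: 20 ⊕ 1d = 3d

2b613034232ad03c613f346d3d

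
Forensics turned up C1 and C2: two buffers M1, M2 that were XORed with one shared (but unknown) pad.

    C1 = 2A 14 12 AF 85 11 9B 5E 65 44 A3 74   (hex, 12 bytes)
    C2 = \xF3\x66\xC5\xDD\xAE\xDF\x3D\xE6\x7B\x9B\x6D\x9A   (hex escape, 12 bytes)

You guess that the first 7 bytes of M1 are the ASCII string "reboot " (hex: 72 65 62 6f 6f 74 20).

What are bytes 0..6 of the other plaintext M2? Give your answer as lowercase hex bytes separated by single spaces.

ab 17 b5 1d 44 ba 86

First, C1 ⊕ C2 = (M1 ⊕ K) ⊕ (M2 ⊕ K) = M1 ⊕ M2, so the key drops out. Then M2 = (M1 ⊕ M2) ⊕ M1 over the first 7 bytes.
byte 0: (2a XOR f3) XOR 72 = d9 XOR 72 = ab
byte 1: (14 XOR 66) XOR 65 = 72 XOR 65 = 17
byte 2: (12 XOR c5) XOR 62 = d7 XOR 62 = b5
byte 3: (af XOR dd) XOR 6f = 72 XOR 6f = 1d
byte 4: (85 XOR ae) XOR 6f = 2b XOR 6f = 44
byte 5: (11 XOR df) XOR 74 = ce XOR 74 = ba
byte 6: (9b XOR 3d) XOR 20 = a6 XOR 20 = 86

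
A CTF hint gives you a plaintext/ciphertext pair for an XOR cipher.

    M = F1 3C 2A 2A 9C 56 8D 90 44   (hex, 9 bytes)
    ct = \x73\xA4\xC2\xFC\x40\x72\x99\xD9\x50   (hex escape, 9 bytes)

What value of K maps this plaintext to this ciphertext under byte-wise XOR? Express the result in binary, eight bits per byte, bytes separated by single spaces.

10000010 10011000 11101000 11010110 11011100 00100100 00010100 01001001 00010100

Since ct = M ⊕ K, XORing both sides with M gives K = M ⊕ ct.
f1 xor 73 = 82
3c xor a4 = 98
2a xor c2 = e8
2a xor fc = d6
9c xor 40 = dc
56 xor 72 = 24
8d xor 99 = 14
90 xor d9 = 49
44 xor 50 = 14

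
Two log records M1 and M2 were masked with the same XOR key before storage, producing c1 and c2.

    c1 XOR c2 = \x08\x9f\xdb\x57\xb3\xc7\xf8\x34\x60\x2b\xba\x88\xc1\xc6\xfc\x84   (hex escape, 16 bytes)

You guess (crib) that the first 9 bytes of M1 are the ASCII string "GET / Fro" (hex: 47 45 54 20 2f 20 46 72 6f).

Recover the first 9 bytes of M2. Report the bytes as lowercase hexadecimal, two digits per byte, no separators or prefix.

4fda8f779ce7be460f

Since c1 ⊕ c2 = M1 ⊕ M2, XORing with the guessed M1 bytes yields the corresponding M2 bytes: M2 = (c1 ⊕ c2) ⊕ M1.
byte 0: 00001000 xor 01000111 = 01001111
byte 1: 10011111 xor 01000101 = 11011010
byte 2: 11011011 xor 01010100 = 10001111
byte 3: 01010111 xor 00100000 = 01110111
byte 4: 10110011 xor 00101111 = 10011100
byte 5: 11000111 xor 00100000 = 11100111
byte 6: 11111000 xor 01000110 = 10111110
byte 7: 00110100 xor 01110010 = 01000110
byte 8: 01100000 xor 01101111 = 00001111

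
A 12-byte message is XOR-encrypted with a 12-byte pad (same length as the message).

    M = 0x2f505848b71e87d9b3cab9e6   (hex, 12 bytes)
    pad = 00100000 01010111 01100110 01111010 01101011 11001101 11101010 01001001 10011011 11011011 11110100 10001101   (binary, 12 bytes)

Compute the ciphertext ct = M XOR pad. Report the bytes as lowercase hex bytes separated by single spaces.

0f 07 3e 32 dc d3 6d 90 28 11 4d 6b

XOR is its own inverse, so applying the key byte-wise gives the result directly.
2f xor 20 = 0f
50 xor 57 = 07
58 xor 66 = 3e
48 xor 7a = 32
b7 xor 6b = dc
1e xor cd = d3
87 xor ea = 6d
d9 xor 49 = 90
b3 xor 9b = 28
ca xor db = 11
b9 xor f4 = 4d
e6 xor 8d = 6b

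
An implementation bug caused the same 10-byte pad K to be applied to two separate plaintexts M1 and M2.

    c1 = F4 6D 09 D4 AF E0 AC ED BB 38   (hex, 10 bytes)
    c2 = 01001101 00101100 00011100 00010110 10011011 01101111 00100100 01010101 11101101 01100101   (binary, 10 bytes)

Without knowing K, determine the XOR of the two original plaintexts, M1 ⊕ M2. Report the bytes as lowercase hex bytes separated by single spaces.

b9 41 15 c2 34 8f 88 b8 56 5d

c1 ⊕ c2 = (M1 ⊕ K) ⊕ (M2 ⊕ K) = M1 ⊕ M2 — the shared key cancels under XOR.
11110100 xor 01001101 = 10111001
01101101 xor 00101100 = 01000001
00001001 xor 00011100 = 00010101
11010100 xor 00010110 = 11000010
10101111 xor 10011011 = 00110100
11100000 xor 01101111 = 10001111
10101100 xor 00100100 = 10001000
11101101 xor 01010101 = 10111000
10111011 xor 11101101 = 01010110
00111000 xor 01100101 = 01011101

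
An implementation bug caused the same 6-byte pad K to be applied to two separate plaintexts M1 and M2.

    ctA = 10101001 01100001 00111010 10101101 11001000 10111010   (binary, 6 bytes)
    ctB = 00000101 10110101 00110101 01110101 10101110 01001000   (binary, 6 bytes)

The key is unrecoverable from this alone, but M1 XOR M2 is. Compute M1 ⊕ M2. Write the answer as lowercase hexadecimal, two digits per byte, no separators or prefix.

acd40fd866f2

ctA ⊕ ctB = (M1 ⊕ K) ⊕ (M2 ⊕ K) = M1 ⊕ M2 — the shared key cancels under XOR.
byte 0: 10101001 ^ 00000101 = 10101100
byte 1: 01100001 ^ 10110101 = 11010100
byte 2: 00111010 ^ 00110101 = 00001111
byte 3: 10101101 ^ 01110101 = 11011000
byte 4: 11001000 ^ 10101110 = 01100110
byte 5: 10111010 ^ 01001000 = 11110010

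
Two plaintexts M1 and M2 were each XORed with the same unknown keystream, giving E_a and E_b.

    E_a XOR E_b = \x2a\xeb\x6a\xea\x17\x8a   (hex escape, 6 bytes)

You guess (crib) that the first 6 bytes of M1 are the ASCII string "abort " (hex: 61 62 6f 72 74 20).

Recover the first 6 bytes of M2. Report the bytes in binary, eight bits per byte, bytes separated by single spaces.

Since E_a ⊕ E_b = M1 ⊕ M2, XORing with the guessed M1 bytes yields the corresponding M2 bytes: M2 = (E_a ⊕ E_b) ⊕ M1.
2a XOR 61 = 4b
eb XOR 62 = 89
6a XOR 6f = 05
ea XOR 72 = 98
17 XOR 74 = 63
8a XOR 20 = aa

01001011 10001001 00000101 10011000 01100011 10101010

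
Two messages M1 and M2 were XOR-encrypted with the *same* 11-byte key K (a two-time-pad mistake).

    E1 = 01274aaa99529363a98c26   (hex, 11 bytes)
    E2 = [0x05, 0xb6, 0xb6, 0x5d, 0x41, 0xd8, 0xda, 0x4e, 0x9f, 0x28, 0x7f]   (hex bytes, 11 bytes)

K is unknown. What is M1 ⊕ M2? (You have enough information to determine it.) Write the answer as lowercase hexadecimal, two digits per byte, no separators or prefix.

0491fcf7d88a492d36a459

E1 ⊕ E2 = (M1 ⊕ K) ⊕ (M2 ⊕ K) = M1 ⊕ M2 — the shared key cancels under XOR.
01 ^ 05 = 04
27 ^ b6 = 91
4a ^ b6 = fc
aa ^ 5d = f7
99 ^ 41 = d8
52 ^ d8 = 8a
93 ^ da = 49
63 ^ 4e = 2d
a9 ^ 9f = 36
8c ^ 28 = a4
26 ^ 7f = 59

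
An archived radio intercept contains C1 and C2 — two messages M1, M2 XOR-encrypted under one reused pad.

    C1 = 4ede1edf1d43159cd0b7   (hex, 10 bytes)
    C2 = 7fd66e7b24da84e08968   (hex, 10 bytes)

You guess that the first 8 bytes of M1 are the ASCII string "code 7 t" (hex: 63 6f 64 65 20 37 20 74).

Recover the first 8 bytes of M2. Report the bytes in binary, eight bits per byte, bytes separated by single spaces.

First, C1 ⊕ C2 = (M1 ⊕ K) ⊕ (M2 ⊕ K) = M1 ⊕ M2, so the key drops out. Then M2 = (M1 ⊕ M2) ⊕ M1 over the first 8 bytes.
byte 0: (4e xor 7f) xor 63 = 31 xor 63 = 52
byte 1: (de xor d6) xor 6f = 08 xor 6f = 67
byte 2: (1e xor 6e) xor 64 = 70 xor 64 = 14
byte 3: (df xor 7b) xor 65 = a4 xor 65 = c1
byte 4: (1d xor 24) xor 20 = 39 xor 20 = 19
byte 5: (43 xor da) xor 37 = 99 xor 37 = ae
byte 6: (15 xor 84) xor 20 = 91 xor 20 = b1
byte 7: (9c xor e0) xor 74 = 7c xor 74 = 08

01010010 01100111 00010100 11000001 00011001 10101110 10110001 00001000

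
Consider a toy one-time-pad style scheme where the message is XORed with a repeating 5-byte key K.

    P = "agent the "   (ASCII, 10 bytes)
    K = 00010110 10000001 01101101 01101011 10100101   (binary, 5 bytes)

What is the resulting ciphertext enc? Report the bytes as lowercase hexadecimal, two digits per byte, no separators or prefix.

77e60805d136f5050e85

The 5-byte key repeats, so the effective keystream is 16 81 6d 6b a5 16 81 6d 6b a5.
byte 0: 61 XOR 16 = 77
byte 1: 67 XOR 81 = e6
byte 2: 65 XOR 6d = 08
byte 3: 6e XOR 6b = 05
byte 4: 74 XOR a5 = d1
byte 5: 20 XOR 16 = 36
byte 6: 74 XOR 81 = f5
byte 7: 68 XOR 6d = 05
byte 8: 65 XOR 6b = 0e
byte 9: 20 XOR a5 = 85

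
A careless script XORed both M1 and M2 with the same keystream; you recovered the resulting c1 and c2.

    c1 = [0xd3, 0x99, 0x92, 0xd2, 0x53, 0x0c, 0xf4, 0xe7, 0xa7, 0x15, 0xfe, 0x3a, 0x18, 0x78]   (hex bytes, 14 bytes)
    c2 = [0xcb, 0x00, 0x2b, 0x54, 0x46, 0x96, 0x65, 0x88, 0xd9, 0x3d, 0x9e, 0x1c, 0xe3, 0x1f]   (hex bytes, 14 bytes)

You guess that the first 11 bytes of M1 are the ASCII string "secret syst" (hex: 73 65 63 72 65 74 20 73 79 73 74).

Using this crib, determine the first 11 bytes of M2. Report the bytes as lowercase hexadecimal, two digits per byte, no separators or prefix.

6bfcdaf470eeb11c075b14

First, c1 ⊕ c2 = (M1 ⊕ K) ⊕ (M2 ⊕ K) = M1 ⊕ M2, so the key drops out. Then M2 = (M1 ⊕ M2) ⊕ M1 over the first 11 bytes.
byte 0: (d3 ^ cb) ^ 73 = 18 ^ 73 = 6b
byte 1: (99 ^ 00) ^ 65 = 99 ^ 65 = fc
byte 2: (92 ^ 2b) ^ 63 = b9 ^ 63 = da
byte 3: (d2 ^ 54) ^ 72 = 86 ^ 72 = f4
byte 4: (53 ^ 46) ^ 65 = 15 ^ 65 = 70
byte 5: (0c ^ 96) ^ 74 = 9a ^ 74 = ee
byte 6: (f4 ^ 65) ^ 20 = 91 ^ 20 = b1
byte 7: (e7 ^ 88) ^ 73 = 6f ^ 73 = 1c
byte 8: (a7 ^ d9) ^ 79 = 7e ^ 79 = 07
byte 9: (15 ^ 3d) ^ 73 = 28 ^ 73 = 5b
byte 10: (fe ^ 9e) ^ 74 = 60 ^ 74 = 14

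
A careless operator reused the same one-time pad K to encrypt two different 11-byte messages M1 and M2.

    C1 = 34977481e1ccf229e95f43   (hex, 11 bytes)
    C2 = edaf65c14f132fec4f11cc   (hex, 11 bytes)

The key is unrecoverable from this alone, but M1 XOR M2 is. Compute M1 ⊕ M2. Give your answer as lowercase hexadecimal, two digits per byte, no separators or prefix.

C1 ⊕ C2 = (M1 ⊕ K) ⊕ (M2 ⊕ K) = M1 ⊕ M2 — the shared key cancels under XOR.
34 ^ ed = d9
97 ^ af = 38
74 ^ 65 = 11
81 ^ c1 = 40
e1 ^ 4f = ae
cc ^ 13 = df
f2 ^ 2f = dd
29 ^ ec = c5
e9 ^ 4f = a6
5f ^ 11 = 4e
43 ^ cc = 8f

d9381140aedfddc5a64e8f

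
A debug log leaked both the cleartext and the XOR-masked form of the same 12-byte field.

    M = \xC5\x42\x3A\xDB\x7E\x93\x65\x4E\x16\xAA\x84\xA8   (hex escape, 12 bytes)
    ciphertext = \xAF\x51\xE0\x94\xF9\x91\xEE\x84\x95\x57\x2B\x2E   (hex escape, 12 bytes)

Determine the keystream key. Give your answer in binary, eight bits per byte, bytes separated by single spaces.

Since ciphertext = M ⊕ key, XORing both sides with M gives key = M ⊕ ciphertext.
c5 ⊕ af = 6a
42 ⊕ 51 = 13
3a ⊕ e0 = da
db ⊕ 94 = 4f
7e ⊕ f9 = 87
93 ⊕ 91 = 02
65 ⊕ ee = 8b
4e ⊕ 84 = ca
16 ⊕ 95 = 83
aa ⊕ 57 = fd
84 ⊕ 2b = af
a8 ⊕ 2e = 86

01101010 00010011 11011010 01001111 10000111 00000010 10001011 11001010 10000011 11111101 10101111 10000110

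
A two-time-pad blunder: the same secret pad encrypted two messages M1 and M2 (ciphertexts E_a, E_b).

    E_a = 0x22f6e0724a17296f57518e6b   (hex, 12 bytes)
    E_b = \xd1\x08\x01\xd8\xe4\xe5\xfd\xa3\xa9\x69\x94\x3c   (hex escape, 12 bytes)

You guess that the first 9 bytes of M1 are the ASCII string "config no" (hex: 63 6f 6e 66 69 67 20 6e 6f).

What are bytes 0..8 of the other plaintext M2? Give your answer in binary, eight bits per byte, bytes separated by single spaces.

First, E_a ⊕ E_b = (M1 ⊕ K) ⊕ (M2 ⊕ K) = M1 ⊕ M2, so the key drops out. Then M2 = (M1 ⊕ M2) ⊕ M1 over the first 9 bytes.
byte 0: (22 ^ d1) ^ 63 = f3 ^ 63 = 90
byte 1: (f6 ^ 08) ^ 6f = fe ^ 6f = 91
byte 2: (e0 ^ 01) ^ 6e = e1 ^ 6e = 8f
byte 3: (72 ^ d8) ^ 66 = aa ^ 66 = cc
byte 4: (4a ^ e4) ^ 69 = ae ^ 69 = c7
byte 5: (17 ^ e5) ^ 67 = f2 ^ 67 = 95
byte 6: (29 ^ fd) ^ 20 = d4 ^ 20 = f4
byte 7: (6f ^ a3) ^ 6e = cc ^ 6e = a2
byte 8: (57 ^ a9) ^ 6f = fe ^ 6f = 91

10010000 10010001 10001111 11001100 11000111 10010101 11110100 10100010 10010001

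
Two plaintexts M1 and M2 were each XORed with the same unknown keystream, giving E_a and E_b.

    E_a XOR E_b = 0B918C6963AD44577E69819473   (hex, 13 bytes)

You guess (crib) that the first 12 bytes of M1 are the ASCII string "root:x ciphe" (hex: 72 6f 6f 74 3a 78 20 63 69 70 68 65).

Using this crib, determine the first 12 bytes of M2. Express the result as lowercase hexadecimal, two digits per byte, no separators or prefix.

79fee31d59d564341719e9f1

Since E_a ⊕ E_b = M1 ⊕ M2, XORing with the guessed M1 bytes yields the corresponding M2 bytes: M2 = (E_a ⊕ E_b) ⊕ M1.
byte 0: 0b xor 72 = 79
byte 1: 91 xor 6f = fe
byte 2: 8c xor 6f = e3
byte 3: 69 xor 74 = 1d
byte 4: 63 xor 3a = 59
byte 5: ad xor 78 = d5
byte 6: 44 xor 20 = 64
byte 7: 57 xor 63 = 34
byte 8: 7e xor 69 = 17
byte 9: 69 xor 70 = 19
byte 10: 81 xor 68 = e9
byte 11: 94 xor 65 = f1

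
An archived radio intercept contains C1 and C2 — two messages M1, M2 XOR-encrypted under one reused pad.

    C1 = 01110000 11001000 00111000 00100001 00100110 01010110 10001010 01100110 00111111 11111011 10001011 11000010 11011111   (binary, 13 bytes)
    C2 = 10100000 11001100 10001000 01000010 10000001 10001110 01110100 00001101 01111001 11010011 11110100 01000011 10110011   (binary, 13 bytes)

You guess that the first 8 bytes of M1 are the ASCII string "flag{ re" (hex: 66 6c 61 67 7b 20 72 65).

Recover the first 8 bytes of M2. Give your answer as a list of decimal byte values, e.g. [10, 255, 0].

First, C1 ⊕ C2 = (M1 ⊕ K) ⊕ (M2 ⊕ K) = M1 ⊕ M2, so the key drops out. Then M2 = (M1 ⊕ M2) ⊕ M1 over the first 8 bytes.
byte 0: (70 ⊕ a0) ⊕ 66 = d0 ⊕ 66 = b6
byte 1: (c8 ⊕ cc) ⊕ 6c = 04 ⊕ 6c = 68
byte 2: (38 ⊕ 88) ⊕ 61 = b0 ⊕ 61 = d1
byte 3: (21 ⊕ 42) ⊕ 67 = 63 ⊕ 67 = 04
byte 4: (26 ⊕ 81) ⊕ 7b = a7 ⊕ 7b = dc
byte 5: (56 ⊕ 8e) ⊕ 20 = d8 ⊕ 20 = f8
byte 6: (8a ⊕ 74) ⊕ 72 = fe ⊕ 72 = 8c
byte 7: (66 ⊕ 0d) ⊕ 65 = 6b ⊕ 65 = 0e

[182, 104, 209, 4, 220, 248, 140, 14]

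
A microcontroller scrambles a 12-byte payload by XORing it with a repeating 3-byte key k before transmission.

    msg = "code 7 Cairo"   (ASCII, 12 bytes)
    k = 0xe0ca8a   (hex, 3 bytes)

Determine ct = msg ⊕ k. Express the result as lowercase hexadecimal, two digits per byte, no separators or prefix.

The 3-byte key repeats, so the effective keystream is e0 ca 8a e0 ca 8a e0 ca 8a e0 ca 8a.
byte 0: 63 ^ e0 = 83
byte 1: 6f ^ ca = a5
byte 2: 64 ^ 8a = ee
byte 3: 65 ^ e0 = 85
byte 4: 20 ^ ca = ea
byte 5: 37 ^ 8a = bd
byte 6: 20 ^ e0 = c0
byte 7: 43 ^ ca = 89
byte 8: 61 ^ 8a = eb
byte 9: 69 ^ e0 = 89
byte 10: 72 ^ ca = b8
byte 11: 6f ^ 8a = e5

83a5ee85eabdc089eb89b8e5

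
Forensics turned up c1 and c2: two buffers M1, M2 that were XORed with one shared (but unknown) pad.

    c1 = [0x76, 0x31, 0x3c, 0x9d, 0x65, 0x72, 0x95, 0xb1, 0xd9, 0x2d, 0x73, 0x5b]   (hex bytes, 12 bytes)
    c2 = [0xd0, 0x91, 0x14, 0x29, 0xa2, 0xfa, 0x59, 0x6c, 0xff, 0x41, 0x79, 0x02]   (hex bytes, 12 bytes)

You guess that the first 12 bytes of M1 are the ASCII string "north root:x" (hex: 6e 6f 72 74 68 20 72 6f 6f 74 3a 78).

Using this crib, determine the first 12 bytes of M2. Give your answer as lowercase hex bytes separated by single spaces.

c8 cf 5a c0 af a8 be b2 49 18 30 21

First, c1 ⊕ c2 = (M1 ⊕ K) ⊕ (M2 ⊕ K) = M1 ⊕ M2, so the key drops out. Then M2 = (M1 ⊕ M2) ⊕ M1 over the first 12 bytes.
byte 0: (76 ⊕ d0) ⊕ 6e = a6 ⊕ 6e = c8
byte 1: (31 ⊕ 91) ⊕ 6f = a0 ⊕ 6f = cf
byte 2: (3c ⊕ 14) ⊕ 72 = 28 ⊕ 72 = 5a
byte 3: (9d ⊕ 29) ⊕ 74 = b4 ⊕ 74 = c0
byte 4: (65 ⊕ a2) ⊕ 68 = c7 ⊕ 68 = af
byte 5: (72 ⊕ fa) ⊕ 20 = 88 ⊕ 20 = a8
byte 6: (95 ⊕ 59) ⊕ 72 = cc ⊕ 72 = be
byte 7: (b1 ⊕ 6c) ⊕ 6f = dd ⊕ 6f = b2
byte 8: (d9 ⊕ ff) ⊕ 6f = 26 ⊕ 6f = 49
byte 9: (2d ⊕ 41) ⊕ 74 = 6c ⊕ 74 = 18
byte 10: (73 ⊕ 79) ⊕ 3a = 0a ⊕ 3a = 30
byte 11: (5b ⊕ 02) ⊕ 78 = 59 ⊕ 78 = 21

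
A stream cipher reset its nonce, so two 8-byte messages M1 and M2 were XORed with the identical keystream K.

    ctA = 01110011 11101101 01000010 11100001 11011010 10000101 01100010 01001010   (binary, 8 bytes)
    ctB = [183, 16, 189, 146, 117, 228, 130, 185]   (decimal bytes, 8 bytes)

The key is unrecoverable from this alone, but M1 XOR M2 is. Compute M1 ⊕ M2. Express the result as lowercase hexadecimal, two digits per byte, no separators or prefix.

c4fdff73af61e0f3

ctA ⊕ ctB = (M1 ⊕ K) ⊕ (M2 ⊕ K) = M1 ⊕ M2 — the shared key cancels under XOR.
73 xor b7 = c4
ed xor 10 = fd
42 xor bd = ff
e1 xor 92 = 73
da xor 75 = af
85 xor e4 = 61
62 xor 82 = e0
4a xor b9 = f3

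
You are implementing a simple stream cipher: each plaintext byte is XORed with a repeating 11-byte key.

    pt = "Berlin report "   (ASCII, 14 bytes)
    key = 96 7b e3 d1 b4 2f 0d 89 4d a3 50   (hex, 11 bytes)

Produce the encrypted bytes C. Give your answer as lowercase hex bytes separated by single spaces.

d4 1e 91 bd dd 41 2d fb 28 d3 3f e4 0f c3

The 11-byte key repeats, so the effective keystream is 96 7b e3 d1 b4 2f 0d 89 4d a3 50 96 7b e3.
byte 0: 42 XOR 96 = d4
byte 1: 65 XOR 7b = 1e
byte 2: 72 XOR e3 = 91
byte 3: 6c XOR d1 = bd
byte 4: 69 XOR b4 = dd
byte 5: 6e XOR 2f = 41
byte 6: 20 XOR 0d = 2d
byte 7: 72 XOR 89 = fb
byte 8: 65 XOR 4d = 28
byte 9: 70 XOR a3 = d3
byte 10: 6f XOR 50 = 3f
byte 11: 72 XOR 96 = e4
byte 12: 74 XOR 7b = 0f
byte 13: 20 XOR e3 = c3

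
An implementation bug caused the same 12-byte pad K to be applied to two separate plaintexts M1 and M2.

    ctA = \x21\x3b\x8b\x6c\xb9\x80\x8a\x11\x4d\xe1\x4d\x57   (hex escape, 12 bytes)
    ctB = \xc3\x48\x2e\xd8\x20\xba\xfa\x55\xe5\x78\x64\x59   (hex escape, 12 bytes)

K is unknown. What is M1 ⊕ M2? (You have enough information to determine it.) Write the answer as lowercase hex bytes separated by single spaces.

e2 73 a5 b4 99 3a 70 44 a8 99 29 0e

ctA ⊕ ctB = (M1 ⊕ K) ⊕ (M2 ⊕ K) = M1 ⊕ M2 — the shared key cancels under XOR.
byte 0: 21 XOR c3 = e2
byte 1: 3b XOR 48 = 73
byte 2: 8b XOR 2e = a5
byte 3: 6c XOR d8 = b4
byte 4: b9 XOR 20 = 99
byte 5: 80 XOR ba = 3a
byte 6: 8a XOR fa = 70
byte 7: 11 XOR 55 = 44
byte 8: 4d XOR e5 = a8
byte 9: e1 XOR 78 = 99
byte 10: 4d XOR 64 = 29
byte 11: 57 XOR 59 = 0e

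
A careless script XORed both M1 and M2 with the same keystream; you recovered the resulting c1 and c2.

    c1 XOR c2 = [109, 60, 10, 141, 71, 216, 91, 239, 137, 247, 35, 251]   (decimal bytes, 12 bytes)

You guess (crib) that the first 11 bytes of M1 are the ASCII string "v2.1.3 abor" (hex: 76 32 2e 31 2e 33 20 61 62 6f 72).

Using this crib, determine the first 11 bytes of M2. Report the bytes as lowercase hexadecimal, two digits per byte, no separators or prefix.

Since c1 ⊕ c2 = M1 ⊕ M2, XORing with the guessed M1 bytes yields the corresponding M2 bytes: M2 = (c1 ⊕ c2) ⊕ M1.
01101101 XOR 01110110 = 00011011
00111100 XOR 00110010 = 00001110
00001010 XOR 00101110 = 00100100
10001101 XOR 00110001 = 10111100
01000111 XOR 00101110 = 01101001
11011000 XOR 00110011 = 11101011
01011011 XOR 00100000 = 01111011
11101111 XOR 01100001 = 10001110
10001001 XOR 01100010 = 11101011
11110111 XOR 01101111 = 10011000
00100011 XOR 01110010 = 01010001

1b0e24bc69eb7b8eeb9851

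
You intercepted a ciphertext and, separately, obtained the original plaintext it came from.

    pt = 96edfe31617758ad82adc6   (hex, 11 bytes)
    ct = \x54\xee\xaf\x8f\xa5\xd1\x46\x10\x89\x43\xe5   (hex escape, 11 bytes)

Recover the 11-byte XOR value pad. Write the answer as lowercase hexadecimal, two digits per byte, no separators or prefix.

c20351bec4a61ebd0bee23

Since ct = pt ⊕ pad, XORing both sides with pt gives pad = pt ⊕ ct.
byte 0: 96 XOR 54 = c2
byte 1: ed XOR ee = 03
byte 2: fe XOR af = 51
byte 3: 31 XOR 8f = be
byte 4: 61 XOR a5 = c4
byte 5: 77 XOR d1 = a6
byte 6: 58 XOR 46 = 1e
byte 7: ad XOR 10 = bd
byte 8: 82 XOR 89 = 0b
byte 9: ad XOR 43 = ee
byte 10: c6 XOR e5 = 23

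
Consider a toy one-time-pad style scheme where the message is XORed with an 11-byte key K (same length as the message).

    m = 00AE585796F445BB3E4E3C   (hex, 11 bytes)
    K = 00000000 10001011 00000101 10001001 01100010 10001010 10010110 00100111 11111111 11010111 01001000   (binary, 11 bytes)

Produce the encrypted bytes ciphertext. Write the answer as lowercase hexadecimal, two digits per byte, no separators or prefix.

XOR is its own inverse, so applying the key byte-wise gives the result directly.
00 XOR 00 = 00
ae XOR 8b = 25
58 XOR 05 = 5d
57 XOR 89 = de
96 XOR 62 = f4
f4 XOR 8a = 7e
45 XOR 96 = d3
bb XOR 27 = 9c
3e XOR ff = c1
4e XOR d7 = 99
3c XOR 48 = 74

00255ddef47ed39cc19974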